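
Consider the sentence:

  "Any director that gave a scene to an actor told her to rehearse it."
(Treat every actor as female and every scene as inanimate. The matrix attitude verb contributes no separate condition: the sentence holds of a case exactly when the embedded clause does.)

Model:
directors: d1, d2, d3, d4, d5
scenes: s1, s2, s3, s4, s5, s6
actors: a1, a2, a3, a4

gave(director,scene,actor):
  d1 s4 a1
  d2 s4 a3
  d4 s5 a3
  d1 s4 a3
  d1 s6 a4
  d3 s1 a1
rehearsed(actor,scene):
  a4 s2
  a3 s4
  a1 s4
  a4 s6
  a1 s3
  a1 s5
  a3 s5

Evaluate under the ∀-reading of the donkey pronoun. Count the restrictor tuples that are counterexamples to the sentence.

1

"her" takes "an actor" as antecedent and "it" takes "a scene"; both are donkey pronouns co-varying with the restrictor.
Strong reading: for every (d,s,a) with gave(d,s,a), rehearsed(a,s).
Restrictor triples: (d1,s4,a1)→rehearsed(a1,s4) ✓  (d1,s4,a3)→rehearsed(a3,s4) ✓  (d1,s6,a4)→rehearsed(a4,s6) ✓  (d2,s4,a3)→rehearsed(a3,s4) ✓  (d3,s1,a1)→rehearsed(a1,s1) ✗  (d4,s5,a3)→rehearsed(a3,s5) ✓
Counterexamples (restrictor triples failing the scope): 1.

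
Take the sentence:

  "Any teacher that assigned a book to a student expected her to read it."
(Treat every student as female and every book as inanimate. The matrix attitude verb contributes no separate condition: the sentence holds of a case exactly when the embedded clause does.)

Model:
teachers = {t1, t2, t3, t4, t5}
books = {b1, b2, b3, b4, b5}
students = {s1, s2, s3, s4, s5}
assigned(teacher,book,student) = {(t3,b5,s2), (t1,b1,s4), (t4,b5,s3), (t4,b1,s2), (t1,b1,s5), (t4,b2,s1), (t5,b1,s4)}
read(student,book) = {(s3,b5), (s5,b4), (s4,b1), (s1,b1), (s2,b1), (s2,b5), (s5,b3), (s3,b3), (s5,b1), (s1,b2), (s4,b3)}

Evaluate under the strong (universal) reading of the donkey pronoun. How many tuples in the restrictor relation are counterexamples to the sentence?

"her" takes "a student" as antecedent and "it" takes "a book"; both are donkey pronouns co-varying with the restrictor.
Strong reading: for every (t,b,s) with assigned(t,b,s), read(s,b).
Restrictor triples: (t1,b1,s4)→read(s4,b1) ✓  (t1,b1,s5)→read(s5,b1) ✓  (t3,b5,s2)→read(s2,b5) ✓  (t4,b1,s2)→read(s2,b1) ✓  (t4,b2,s1)→read(s1,b2) ✓  (t4,b5,s3)→read(s3,b5) ✓  (t5,b1,s4)→read(s4,b1) ✓
Counterexamples (restrictor triples failing the scope): 0.

0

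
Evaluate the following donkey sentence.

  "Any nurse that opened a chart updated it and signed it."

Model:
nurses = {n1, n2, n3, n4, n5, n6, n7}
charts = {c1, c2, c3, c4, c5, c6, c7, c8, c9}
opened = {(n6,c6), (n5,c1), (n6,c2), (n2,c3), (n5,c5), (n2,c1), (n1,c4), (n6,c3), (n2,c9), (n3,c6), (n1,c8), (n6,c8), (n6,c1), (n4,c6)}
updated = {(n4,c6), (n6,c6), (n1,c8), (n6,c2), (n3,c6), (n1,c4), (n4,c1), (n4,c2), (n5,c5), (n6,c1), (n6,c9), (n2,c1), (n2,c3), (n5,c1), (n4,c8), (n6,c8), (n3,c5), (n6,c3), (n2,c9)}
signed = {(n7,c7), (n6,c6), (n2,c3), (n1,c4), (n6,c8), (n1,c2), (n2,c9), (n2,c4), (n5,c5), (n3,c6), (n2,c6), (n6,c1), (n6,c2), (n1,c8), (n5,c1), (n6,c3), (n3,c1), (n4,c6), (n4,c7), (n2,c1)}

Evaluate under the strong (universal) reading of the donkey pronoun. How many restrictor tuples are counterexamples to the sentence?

"it" takes "a chart" as antecedent — a donkey pronoun bound across the clause boundary.
Strong reading: for every (n,c) with opened(n,c), updated(n,c) ∧ signed(n,c).
Restrictor pairs: (n1,c4) ✓  (n1,c8) ✓  (n2,c1) ✓  (n2,c3) ✓  (n2,c9) ✓  (n3,c6) ✓  (n4,c6) ✓  (n5,c1) ✓  (n5,c5) ✓  (n6,c1) ✓  (n6,c2) ✓  (n6,c3) ✓  (n6,c6) ✓  (n6,c8) ✓
Counterexamples (restrictor pairs failing the scope): 0.

0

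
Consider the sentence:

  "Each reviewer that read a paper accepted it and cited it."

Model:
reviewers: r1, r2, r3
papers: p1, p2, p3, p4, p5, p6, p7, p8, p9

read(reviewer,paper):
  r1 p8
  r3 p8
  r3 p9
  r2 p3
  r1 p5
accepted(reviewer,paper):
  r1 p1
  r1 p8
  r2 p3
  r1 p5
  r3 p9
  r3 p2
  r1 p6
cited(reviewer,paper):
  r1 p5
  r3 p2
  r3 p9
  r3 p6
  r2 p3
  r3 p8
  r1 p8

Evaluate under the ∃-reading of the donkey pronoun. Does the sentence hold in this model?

"it" takes "a paper" as antecedent — a donkey pronoun bound across the clause boundary.
Weak reading: every reviewer r with some read-paper has at least one read-paper p such that accepted(r,p) ∧ cited(r,p).
Per reviewer: r1:✓  r2:✓  r3:✓
Every reviewer in the restrictor has a witness.

True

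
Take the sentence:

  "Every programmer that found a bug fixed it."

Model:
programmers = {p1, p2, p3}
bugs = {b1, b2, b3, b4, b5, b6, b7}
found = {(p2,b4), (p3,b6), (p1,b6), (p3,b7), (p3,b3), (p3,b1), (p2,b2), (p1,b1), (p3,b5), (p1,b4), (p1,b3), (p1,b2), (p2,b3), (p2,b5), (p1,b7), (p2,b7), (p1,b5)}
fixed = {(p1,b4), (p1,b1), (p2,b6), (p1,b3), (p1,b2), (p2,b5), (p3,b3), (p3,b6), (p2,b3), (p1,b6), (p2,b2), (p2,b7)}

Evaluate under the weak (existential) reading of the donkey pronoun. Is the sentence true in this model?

"it" takes "a bug" as antecedent — a donkey pronoun bound across the clause boundary.
Weak reading: every programmer p with some found-bug has at least one found-bug b such that fixed(p,b).
Per programmer: p1:✓  p2:✓  p3:✓
Every programmer in the restrictor has a witness.

True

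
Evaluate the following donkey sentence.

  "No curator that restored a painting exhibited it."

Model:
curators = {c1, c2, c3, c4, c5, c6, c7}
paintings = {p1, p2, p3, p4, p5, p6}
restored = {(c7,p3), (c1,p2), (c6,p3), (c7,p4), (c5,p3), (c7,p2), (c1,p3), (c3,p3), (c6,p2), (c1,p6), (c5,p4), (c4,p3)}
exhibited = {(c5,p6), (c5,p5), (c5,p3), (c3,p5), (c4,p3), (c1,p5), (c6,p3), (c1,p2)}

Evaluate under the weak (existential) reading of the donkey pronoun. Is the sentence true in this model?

"it" takes "a painting" as antecedent — a donkey pronoun bound across the clause boundary.
Truth condition: for no (c,p) with restored(c,p) does exhibited(c,p) hold.
Restrictor pairs — does the scope hold? (c1,p2):holds  (c1,p3):fails  (c1,p6):fails  (c3,p3):fails  (c4,p3):holds  (c5,p3):holds  (c5,p4):fails  (c6,p2):fails  (c6,p3):holds  (c7,p2):fails  (c7,p3):fails  (c7,p4):fails
Scope holds for 4 pair(s), so the sentence is false.

False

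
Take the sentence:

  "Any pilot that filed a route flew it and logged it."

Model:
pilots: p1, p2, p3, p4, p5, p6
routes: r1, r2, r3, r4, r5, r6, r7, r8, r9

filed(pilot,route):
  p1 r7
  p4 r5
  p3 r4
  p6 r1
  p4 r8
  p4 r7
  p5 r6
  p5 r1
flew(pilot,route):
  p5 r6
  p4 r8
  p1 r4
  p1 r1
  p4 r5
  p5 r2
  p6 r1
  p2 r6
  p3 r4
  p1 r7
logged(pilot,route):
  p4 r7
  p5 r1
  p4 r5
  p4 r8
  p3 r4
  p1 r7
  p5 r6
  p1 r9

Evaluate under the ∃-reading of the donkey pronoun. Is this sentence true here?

False

"it" takes "a route" as antecedent — a donkey pronoun bound across the clause boundary.
Weak reading: every pilot p with some filed-route has at least one filed-route r such that flew(p,r) ∧ logged(p,r).
Per pilot: p1:✓  p3:✓  p4:✓  p5:✓  p6:✗
p6 has no witness among its filed-routes.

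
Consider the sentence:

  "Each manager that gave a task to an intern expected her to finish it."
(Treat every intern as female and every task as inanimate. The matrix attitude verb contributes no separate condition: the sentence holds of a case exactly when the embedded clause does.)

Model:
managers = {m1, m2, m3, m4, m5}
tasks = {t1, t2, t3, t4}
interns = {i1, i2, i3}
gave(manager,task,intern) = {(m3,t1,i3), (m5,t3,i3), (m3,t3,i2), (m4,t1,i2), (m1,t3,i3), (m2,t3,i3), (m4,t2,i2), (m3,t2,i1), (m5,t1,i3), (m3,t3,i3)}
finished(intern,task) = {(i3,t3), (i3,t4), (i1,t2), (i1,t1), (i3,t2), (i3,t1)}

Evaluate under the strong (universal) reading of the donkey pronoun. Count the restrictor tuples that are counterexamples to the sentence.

"her" takes "an intern" as antecedent and "it" takes "a task"; both are donkey pronouns co-varying with the restrictor.
Strong reading: for every (m,t,i) with gave(m,t,i), finished(i,t).
Restrictor triples: (m1,t3,i3)→finished(i3,t3) ✓  (m2,t3,i3)→finished(i3,t3) ✓  (m3,t1,i3)→finished(i3,t1) ✓  (m3,t2,i1)→finished(i1,t2) ✓  (m3,t3,i2)→finished(i2,t3) ✗  (m3,t3,i3)→finished(i3,t3) ✓  (m4,t1,i2)→finished(i2,t1) ✗  (m4,t2,i2)→finished(i2,t2) ✗  (m5,t1,i3)→finished(i3,t1) ✓  (m5,t3,i3)→finished(i3,t3) ✓
Counterexamples (restrictor triples failing the scope): 3.

3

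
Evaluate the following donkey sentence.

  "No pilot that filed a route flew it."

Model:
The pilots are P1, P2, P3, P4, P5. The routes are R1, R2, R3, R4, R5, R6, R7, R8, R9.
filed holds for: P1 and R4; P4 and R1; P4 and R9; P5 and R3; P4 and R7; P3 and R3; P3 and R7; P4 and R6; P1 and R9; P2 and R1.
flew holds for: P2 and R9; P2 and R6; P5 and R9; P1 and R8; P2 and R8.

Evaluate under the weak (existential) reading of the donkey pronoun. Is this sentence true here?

True

"it" takes "a route" as antecedent — a donkey pronoun bound across the clause boundary.
Truth condition: for no (p,r) with filed(p,r) does flew(p,r) hold.
Restrictor pairs — does the scope hold? (P1,R4):fails  (P1,R9):fails  (P2,R1):fails  (P3,R3):fails  (P3,R7):fails  (P4,R1):fails  (P4,R6):fails  (P4,R7):fails  (P4,R9):fails  (P5,R3):fails
Scope holds for no restrictor pair, so the sentence is true.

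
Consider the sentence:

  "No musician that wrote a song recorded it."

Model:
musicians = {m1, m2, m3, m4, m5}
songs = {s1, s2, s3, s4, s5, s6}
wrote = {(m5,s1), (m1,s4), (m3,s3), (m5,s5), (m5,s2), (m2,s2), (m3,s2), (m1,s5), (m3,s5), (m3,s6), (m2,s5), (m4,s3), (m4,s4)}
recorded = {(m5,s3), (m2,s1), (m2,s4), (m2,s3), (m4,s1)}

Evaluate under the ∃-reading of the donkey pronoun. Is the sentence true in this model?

"it" takes "a song" as antecedent — a donkey pronoun bound across the clause boundary.
Truth condition: for no (m,s) with wrote(m,s) does recorded(m,s) hold.
Restrictor pairs — does the scope hold? (m1,s4):fails  (m1,s5):fails  (m2,s2):fails  (m2,s5):fails  (m3,s2):fails  (m3,s3):fails  (m3,s5):fails  (m3,s6):fails  (m4,s3):fails  (m4,s4):fails  (m5,s1):fails  (m5,s2):fails  (m5,s5):fails
Scope holds for no restrictor pair, so the sentence is true.

True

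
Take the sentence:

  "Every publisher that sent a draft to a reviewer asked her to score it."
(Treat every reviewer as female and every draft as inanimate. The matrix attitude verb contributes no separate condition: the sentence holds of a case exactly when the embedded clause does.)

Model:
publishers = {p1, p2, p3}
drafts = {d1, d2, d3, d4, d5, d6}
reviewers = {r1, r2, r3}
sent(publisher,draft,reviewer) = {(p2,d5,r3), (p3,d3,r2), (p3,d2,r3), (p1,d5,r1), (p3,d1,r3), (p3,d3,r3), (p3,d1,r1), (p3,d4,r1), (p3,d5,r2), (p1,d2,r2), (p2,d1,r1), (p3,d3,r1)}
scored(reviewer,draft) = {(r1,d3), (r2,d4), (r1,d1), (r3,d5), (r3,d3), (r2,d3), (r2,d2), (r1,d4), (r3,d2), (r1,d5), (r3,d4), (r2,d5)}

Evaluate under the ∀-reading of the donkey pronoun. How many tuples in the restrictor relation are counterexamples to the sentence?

1

"her" takes "a reviewer" as antecedent and "it" takes "a draft"; both are donkey pronouns co-varying with the restrictor.
Strong reading: for every (p,d,r) with sent(p,d,r), scored(r,d).
Restrictor triples: (p1,d2,r2)→scored(r2,d2) ✓  (p1,d5,r1)→scored(r1,d5) ✓  (p2,d1,r1)→scored(r1,d1) ✓  (p2,d5,r3)→scored(r3,d5) ✓  (p3,d1,r1)→scored(r1,d1) ✓  (p3,d1,r3)→scored(r3,d1) ✗  (p3,d2,r3)→scored(r3,d2) ✓  (p3,d3,r1)→scored(r1,d3) ✓  (p3,d3,r2)→scored(r2,d3) ✓  (p3,d3,r3)→scored(r3,d3) ✓  (p3,d4,r1)→scored(r1,d4) ✓  (p3,d5,r2)→scored(r2,d5) ✓
Counterexamples (restrictor triples failing the scope): 1.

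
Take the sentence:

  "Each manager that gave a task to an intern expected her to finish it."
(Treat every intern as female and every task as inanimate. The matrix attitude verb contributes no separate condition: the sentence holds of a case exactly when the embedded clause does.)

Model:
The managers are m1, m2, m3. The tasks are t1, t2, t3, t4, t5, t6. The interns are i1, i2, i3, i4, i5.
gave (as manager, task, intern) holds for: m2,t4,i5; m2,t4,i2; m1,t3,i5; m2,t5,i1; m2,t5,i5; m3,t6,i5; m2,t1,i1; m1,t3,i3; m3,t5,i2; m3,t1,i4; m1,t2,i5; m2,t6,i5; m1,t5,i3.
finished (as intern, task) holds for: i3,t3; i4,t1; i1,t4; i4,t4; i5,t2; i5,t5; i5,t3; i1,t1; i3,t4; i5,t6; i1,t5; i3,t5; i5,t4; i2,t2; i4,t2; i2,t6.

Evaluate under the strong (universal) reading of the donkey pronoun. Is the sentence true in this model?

False

"her" takes "an intern" as antecedent and "it" takes "a task"; both are donkey pronouns co-varying with the restrictor.
Strong reading: for every (m,t,i) with gave(m,t,i), finished(i,t).
Restrictor triples: (m1,t2,i5)→finished(i5,t2) ✓  (m1,t3,i3)→finished(i3,t3) ✓  (m1,t3,i5)→finished(i5,t3) ✓  (m1,t5,i3)→finished(i3,t5) ✓  (m2,t1,i1)→finished(i1,t1) ✓  (m2,t4,i2)→finished(i2,t4) ✗  (m2,t4,i5)→finished(i5,t4) ✓  (m2,t5,i1)→finished(i1,t5) ✓  (m2,t5,i5)→finished(i5,t5) ✓  (m2,t6,i5)→finished(i5,t6) ✓  (m3,t1,i4)→finished(i4,t1) ✓  (m3,t5,i2)→finished(i2,t5) ✗  (m3,t6,i5)→finished(i5,t6) ✓
Counterexample: (m2,t4,i2) — finished(i2,t4) does not hold.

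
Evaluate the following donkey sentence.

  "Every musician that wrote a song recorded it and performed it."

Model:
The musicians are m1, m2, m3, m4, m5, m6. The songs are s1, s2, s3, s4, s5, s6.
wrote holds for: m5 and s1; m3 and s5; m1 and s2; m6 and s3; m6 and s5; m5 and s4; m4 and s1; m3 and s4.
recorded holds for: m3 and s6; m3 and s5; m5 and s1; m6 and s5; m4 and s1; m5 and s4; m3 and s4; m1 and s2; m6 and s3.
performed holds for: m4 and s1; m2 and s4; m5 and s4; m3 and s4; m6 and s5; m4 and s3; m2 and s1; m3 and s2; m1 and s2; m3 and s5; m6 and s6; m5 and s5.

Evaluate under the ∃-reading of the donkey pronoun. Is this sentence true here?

True

"it" takes "a song" as antecedent — a donkey pronoun bound across the clause boundary.
Weak reading: every musician m with some wrote-song has at least one wrote-song s such that recorded(m,s) ∧ performed(m,s).
Per musician: m1:✓  m3:✓  m4:✓  m5:✓  m6:✓
Every musician in the restrictor has a witness.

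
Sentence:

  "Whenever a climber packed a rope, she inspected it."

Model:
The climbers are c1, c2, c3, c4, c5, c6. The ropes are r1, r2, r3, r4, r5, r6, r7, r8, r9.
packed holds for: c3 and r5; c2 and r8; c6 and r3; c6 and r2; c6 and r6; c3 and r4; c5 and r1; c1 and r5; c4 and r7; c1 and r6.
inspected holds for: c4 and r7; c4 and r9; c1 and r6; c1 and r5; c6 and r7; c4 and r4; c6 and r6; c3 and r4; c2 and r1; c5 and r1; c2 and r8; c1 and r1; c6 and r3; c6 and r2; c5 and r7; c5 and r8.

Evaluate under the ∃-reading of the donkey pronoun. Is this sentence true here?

True

"it" takes "a rope" as antecedent — a donkey pronoun bound across the clause boundary.
Weak reading: every climber c with some packed-rope has at least one packed-rope r such that inspected(c,r).
Per climber: c1:✓  c2:✓  c3:✓  c4:✓  c5:✓  c6:✓
Every climber in the restrictor has a witness.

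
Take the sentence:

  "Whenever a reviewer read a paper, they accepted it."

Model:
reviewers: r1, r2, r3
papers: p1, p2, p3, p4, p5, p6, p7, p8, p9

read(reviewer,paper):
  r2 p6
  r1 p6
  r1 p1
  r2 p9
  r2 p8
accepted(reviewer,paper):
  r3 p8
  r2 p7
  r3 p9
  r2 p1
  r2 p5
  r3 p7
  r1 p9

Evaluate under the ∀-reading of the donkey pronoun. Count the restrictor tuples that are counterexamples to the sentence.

5

"it" takes "a paper" as antecedent — a donkey pronoun bound across the clause boundary.
Strong reading: for every (r,p) with read(r,p), accepted(r,p).
Restrictor pairs: (r1,p1) ✗  (r1,p6) ✗  (r2,p6) ✗  (r2,p8) ✗  (r2,p9) ✗
Counterexamples (restrictor pairs failing the scope): 5.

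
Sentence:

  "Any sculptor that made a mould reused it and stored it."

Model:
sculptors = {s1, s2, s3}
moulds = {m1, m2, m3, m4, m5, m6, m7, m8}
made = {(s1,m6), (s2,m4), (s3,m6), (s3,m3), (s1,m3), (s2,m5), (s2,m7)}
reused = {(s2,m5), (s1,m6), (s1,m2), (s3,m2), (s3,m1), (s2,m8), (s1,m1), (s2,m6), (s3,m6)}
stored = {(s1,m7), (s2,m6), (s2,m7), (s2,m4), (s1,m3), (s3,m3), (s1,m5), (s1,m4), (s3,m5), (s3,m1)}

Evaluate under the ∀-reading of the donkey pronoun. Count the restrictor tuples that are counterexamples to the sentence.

7

"it" takes "a mould" as antecedent — a donkey pronoun bound across the clause boundary.
Strong reading: for every (s,m) with made(s,m), reused(s,m) ∧ stored(s,m).
Restrictor pairs: (s1,m3) ✗  (s1,m6) ✗  (s2,m4) ✗  (s2,m5) ✗  (s2,m7) ✗  (s3,m3) ✗  (s3,m6) ✗
Counterexamples (restrictor pairs failing the scope): 7.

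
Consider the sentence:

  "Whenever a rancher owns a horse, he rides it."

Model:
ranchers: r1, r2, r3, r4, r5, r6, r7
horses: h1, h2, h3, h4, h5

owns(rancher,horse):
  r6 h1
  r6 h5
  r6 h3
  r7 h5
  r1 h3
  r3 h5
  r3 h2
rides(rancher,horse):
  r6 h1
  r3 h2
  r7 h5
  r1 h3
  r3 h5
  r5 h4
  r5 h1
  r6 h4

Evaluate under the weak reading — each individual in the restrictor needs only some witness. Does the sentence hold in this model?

"it" takes "a horse" as antecedent — a donkey pronoun bound across the clause boundary.
Weak reading: every rancher r with some owns-horse has at least one owns-horse h such that rides(r,h).
Per rancher: r1:✓  r3:✓  r6:✓  r7:✓
Every rancher in the restrictor has a witness.

True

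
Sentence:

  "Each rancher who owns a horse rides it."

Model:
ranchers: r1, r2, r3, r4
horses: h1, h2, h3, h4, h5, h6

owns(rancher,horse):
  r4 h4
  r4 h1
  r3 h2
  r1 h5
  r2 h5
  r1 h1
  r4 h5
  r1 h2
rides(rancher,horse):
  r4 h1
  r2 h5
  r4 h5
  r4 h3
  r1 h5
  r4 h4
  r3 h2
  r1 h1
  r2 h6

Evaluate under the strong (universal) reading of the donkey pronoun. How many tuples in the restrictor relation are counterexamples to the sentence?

"it" takes "a horse" as antecedent — a donkey pronoun bound across the clause boundary.
Strong reading: for every (r,h) with owns(r,h), rides(r,h).
Restrictor pairs: (r1,h1) ✓  (r1,h2) ✗  (r1,h5) ✓  (r2,h5) ✓  (r3,h2) ✓  (r4,h1) ✓  (r4,h4) ✓  (r4,h5) ✓
Counterexamples (restrictor pairs failing the scope): 1.

1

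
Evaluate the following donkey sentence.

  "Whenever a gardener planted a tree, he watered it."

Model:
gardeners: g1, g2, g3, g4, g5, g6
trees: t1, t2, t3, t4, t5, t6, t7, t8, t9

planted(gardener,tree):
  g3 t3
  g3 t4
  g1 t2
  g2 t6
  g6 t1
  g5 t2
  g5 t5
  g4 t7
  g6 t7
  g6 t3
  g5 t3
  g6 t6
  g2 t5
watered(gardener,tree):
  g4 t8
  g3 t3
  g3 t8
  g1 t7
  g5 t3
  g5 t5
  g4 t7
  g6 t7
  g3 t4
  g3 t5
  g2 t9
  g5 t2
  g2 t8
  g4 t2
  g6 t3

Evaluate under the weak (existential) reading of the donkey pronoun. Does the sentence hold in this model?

"it" takes "a tree" as antecedent — a donkey pronoun bound across the clause boundary.
Weak reading: every gardener g with some planted-tree has at least one planted-tree t such that watered(g,t).
Per gardener: g1:✗  g2:✗  g3:✓  g4:✓  g5:✓  g6:✓
g1 has no witness among its planted-trees.

False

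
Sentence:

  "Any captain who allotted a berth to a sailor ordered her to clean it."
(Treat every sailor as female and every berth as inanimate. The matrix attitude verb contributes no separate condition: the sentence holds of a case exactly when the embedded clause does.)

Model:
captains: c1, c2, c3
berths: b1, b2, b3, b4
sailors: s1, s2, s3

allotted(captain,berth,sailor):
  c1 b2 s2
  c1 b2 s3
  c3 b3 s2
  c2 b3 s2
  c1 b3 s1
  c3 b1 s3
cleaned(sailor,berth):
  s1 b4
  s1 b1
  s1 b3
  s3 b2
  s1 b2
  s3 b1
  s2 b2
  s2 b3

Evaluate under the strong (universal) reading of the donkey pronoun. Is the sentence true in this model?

"her" takes "a sailor" as antecedent and "it" takes "a berth"; both are donkey pronouns co-varying with the restrictor.
Strong reading: for every (c,b,s) with allotted(c,b,s), cleaned(s,b).
Restrictor triples: (c1,b2,s2)→cleaned(s2,b2) ✓  (c1,b2,s3)→cleaned(s3,b2) ✓  (c1,b3,s1)→cleaned(s1,b3) ✓  (c2,b3,s2)→cleaned(s2,b3) ✓  (c3,b1,s3)→cleaned(s3,b1) ✓  (c3,b3,s2)→cleaned(s2,b3) ✓
Every restrictor triple satisfies the scope.

True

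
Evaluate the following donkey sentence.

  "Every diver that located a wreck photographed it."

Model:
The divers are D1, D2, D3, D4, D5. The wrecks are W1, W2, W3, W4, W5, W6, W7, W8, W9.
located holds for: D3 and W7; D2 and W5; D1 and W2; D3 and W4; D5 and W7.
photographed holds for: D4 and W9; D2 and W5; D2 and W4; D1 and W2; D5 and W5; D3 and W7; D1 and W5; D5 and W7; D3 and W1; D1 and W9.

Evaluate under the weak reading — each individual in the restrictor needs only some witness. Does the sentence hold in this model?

"it" takes "a wreck" as antecedent — a donkey pronoun bound across the clause boundary.
Weak reading: every diver d with some located-wreck has at least one located-wreck w such that photographed(d,w).
Per diver: D1:✓  D2:✓  D3:✓  D5:✓
Every diver in the restrictor has a witness.

True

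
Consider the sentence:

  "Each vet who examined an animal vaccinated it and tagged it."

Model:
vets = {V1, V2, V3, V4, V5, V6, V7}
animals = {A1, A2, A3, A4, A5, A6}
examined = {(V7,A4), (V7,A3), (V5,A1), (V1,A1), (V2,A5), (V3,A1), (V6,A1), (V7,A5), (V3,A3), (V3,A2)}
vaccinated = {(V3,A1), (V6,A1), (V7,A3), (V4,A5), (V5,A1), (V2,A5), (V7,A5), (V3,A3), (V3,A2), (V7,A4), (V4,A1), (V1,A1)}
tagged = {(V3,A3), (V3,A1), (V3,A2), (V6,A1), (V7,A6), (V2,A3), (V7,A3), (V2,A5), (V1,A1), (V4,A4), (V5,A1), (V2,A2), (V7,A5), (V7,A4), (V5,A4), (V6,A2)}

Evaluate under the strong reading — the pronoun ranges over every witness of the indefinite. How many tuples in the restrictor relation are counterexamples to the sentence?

"it" takes "an animal" as antecedent — a donkey pronoun bound across the clause boundary.
Strong reading: for every (v,a) with examined(v,a), vaccinated(v,a) ∧ tagged(v,a).
Restrictor pairs: (V1,A1) ✓  (V2,A5) ✓  (V3,A1) ✓  (V3,A2) ✓  (V3,A3) ✓  (V5,A1) ✓  (V6,A1) ✓  (V7,A3) ✓  (V7,A4) ✓  (V7,A5) ✓
Counterexamples (restrictor pairs failing the scope): 0.

0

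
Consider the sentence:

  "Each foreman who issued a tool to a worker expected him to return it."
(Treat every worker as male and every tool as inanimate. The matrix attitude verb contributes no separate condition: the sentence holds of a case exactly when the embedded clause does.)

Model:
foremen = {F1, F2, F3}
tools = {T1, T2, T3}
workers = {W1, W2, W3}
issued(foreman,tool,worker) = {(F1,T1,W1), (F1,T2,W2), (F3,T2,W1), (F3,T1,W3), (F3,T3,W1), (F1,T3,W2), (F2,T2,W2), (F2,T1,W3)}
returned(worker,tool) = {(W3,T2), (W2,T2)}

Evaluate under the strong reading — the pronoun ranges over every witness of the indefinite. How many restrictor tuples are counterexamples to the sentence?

"him" takes "a worker" as antecedent and "it" takes "a tool"; both are donkey pronouns co-varying with the restrictor.
Strong reading: for every (f,t,w) with issued(f,t,w), returned(w,t).
Restrictor triples: (F1,T1,W1)→returned(W1,T1) ✗  (F1,T2,W2)→returned(W2,T2) ✓  (F1,T3,W2)→returned(W2,T3) ✗  (F2,T1,W3)→returned(W3,T1) ✗  (F2,T2,W2)→returned(W2,T2) ✓  (F3,T1,W3)→returned(W3,T1) ✗  (F3,T2,W1)→returned(W1,T2) ✗  (F3,T3,W1)→returned(W1,T3) ✗
Counterexamples (restrictor triples failing the scope): 6.

6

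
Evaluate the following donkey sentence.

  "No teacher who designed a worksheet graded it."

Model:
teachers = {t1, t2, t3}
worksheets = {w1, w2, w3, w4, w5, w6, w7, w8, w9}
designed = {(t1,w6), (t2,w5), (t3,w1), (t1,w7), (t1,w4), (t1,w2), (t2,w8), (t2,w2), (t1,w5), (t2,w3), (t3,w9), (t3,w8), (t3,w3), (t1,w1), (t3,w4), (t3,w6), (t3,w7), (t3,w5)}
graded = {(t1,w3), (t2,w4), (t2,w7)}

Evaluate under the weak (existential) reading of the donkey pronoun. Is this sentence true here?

"it" takes "a worksheet" as antecedent — a donkey pronoun bound across the clause boundary.
Truth condition: for no (t,w) with designed(t,w) does graded(t,w) hold.
Restrictor pairs — does the scope hold? (t1,w1):fails  (t1,w2):fails  (t1,w4):fails  (t1,w5):fails  (t1,w6):fails  (t1,w7):fails  (t2,w2):fails  (t2,w3):fails  (t2,w5):fails  (t2,w8):fails  (t3,w1):fails  (t3,w3):fails  (t3,w4):fails  (t3,w5):fails  (t3,w6):fails  (t3,w7):fails  (t3,w8):fails  (t3,w9):fails
Scope holds for no restrictor pair, so the sentence is true.

True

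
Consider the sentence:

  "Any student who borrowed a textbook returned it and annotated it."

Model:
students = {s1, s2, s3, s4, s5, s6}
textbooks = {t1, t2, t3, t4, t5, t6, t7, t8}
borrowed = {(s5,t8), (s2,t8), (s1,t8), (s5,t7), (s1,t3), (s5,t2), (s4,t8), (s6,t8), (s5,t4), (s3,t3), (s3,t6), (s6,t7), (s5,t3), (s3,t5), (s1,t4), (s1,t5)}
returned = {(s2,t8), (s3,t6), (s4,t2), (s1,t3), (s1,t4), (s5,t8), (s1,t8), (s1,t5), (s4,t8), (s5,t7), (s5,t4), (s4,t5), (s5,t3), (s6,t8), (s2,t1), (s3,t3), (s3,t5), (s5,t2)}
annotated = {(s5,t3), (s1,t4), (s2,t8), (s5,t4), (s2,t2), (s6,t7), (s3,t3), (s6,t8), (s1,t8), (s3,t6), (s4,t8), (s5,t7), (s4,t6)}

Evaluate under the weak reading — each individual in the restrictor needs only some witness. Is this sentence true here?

True

"it" takes "a textbook" as antecedent — a donkey pronoun bound across the clause boundary.
Weak reading: every student s with some borrowed-textbook has at least one borrowed-textbook t such that returned(s,t) ∧ annotated(s,t).
Per student: s1:✓  s2:✓  s3:✓  s4:✓  s5:✓  s6:✓
Every student in the restrictor has a witness.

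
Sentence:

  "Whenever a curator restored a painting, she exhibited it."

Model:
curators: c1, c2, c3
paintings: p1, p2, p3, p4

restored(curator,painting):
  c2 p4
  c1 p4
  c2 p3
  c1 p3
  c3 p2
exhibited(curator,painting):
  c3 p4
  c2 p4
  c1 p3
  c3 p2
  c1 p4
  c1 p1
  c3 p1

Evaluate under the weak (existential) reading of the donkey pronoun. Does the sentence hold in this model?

True

"it" takes "a painting" as antecedent — a donkey pronoun bound across the clause boundary.
Weak reading: every curator c with some restored-painting has at least one restored-painting p such that exhibited(c,p).
Per curator: c1:✓  c2:✓  c3:✓
Every curator in the restrictor has a witness.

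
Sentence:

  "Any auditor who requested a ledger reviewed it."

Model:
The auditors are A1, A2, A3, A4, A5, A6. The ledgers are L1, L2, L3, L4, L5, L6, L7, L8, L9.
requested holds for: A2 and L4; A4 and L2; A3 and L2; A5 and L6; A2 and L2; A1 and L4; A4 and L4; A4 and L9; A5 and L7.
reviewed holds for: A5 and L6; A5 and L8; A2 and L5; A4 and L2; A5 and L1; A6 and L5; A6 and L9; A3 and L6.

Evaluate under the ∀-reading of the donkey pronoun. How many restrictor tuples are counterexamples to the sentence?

7

"it" takes "a ledger" as antecedent — a donkey pronoun bound across the clause boundary.
Strong reading: for every (a,l) with requested(a,l), reviewed(a,l).
Restrictor pairs: (A1,L4) ✗  (A2,L2) ✗  (A2,L4) ✗  (A3,L2) ✗  (A4,L2) ✓  (A4,L4) ✗  (A4,L9) ✗  (A5,L6) ✓  (A5,L7) ✗
Counterexamples (restrictor pairs failing the scope): 7.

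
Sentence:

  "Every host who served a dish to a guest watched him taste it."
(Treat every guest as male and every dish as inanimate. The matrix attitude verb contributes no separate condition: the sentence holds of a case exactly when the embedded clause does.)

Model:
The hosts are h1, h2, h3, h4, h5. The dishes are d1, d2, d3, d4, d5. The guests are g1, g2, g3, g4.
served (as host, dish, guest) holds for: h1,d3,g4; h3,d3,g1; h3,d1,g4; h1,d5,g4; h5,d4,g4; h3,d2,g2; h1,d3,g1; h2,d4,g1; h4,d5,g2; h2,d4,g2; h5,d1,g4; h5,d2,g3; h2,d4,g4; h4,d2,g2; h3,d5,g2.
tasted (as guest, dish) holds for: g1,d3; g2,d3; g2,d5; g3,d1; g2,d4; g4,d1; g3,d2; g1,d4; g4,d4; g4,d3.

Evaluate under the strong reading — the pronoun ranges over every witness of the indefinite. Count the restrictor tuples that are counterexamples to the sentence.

"him" takes "a guest" as antecedent and "it" takes "a dish"; both are donkey pronouns co-varying with the restrictor.
Strong reading: for every (h,d,g) with served(h,d,g), tasted(g,d).
Restrictor triples: (h1,d3,g1)→tasted(g1,d3) ✓  (h1,d3,g4)→tasted(g4,d3) ✓  (h1,d5,g4)→tasted(g4,d5) ✗  (h2,d4,g1)→tasted(g1,d4) ✓  (h2,d4,g2)→tasted(g2,d4) ✓  (h2,d4,g4)→tasted(g4,d4) ✓  (h3,d1,g4)→tasted(g4,d1) ✓  (h3,d2,g2)→tasted(g2,d2) ✗  (h3,d3,g1)→tasted(g1,d3) ✓  (h3,d5,g2)→tasted(g2,d5) ✓  (h4,d2,g2)→tasted(g2,d2) ✗  (h4,d5,g2)→tasted(g2,d5) ✓  (h5,d1,g4)→tasted(g4,d1) ✓  (h5,d2,g3)→tasted(g3,d2) ✓  (h5,d4,g4)→tasted(g4,d4) ✓
Counterexamples (restrictor triples failing the scope): 3.

3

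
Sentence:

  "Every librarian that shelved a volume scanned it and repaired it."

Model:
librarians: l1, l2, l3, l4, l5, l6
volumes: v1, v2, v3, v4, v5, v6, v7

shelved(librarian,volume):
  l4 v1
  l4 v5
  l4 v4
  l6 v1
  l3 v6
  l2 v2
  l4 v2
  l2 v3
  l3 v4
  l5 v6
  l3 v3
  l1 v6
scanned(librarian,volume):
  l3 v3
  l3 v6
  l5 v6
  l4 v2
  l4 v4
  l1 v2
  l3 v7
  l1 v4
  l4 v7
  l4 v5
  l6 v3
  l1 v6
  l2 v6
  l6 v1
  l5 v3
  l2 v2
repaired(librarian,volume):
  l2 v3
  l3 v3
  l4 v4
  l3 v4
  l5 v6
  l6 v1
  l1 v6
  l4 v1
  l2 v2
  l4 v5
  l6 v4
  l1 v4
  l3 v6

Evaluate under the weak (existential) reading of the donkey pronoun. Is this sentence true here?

True

"it" takes "a volume" as antecedent — a donkey pronoun bound across the clause boundary.
Weak reading: every librarian l with some shelved-volume has at least one shelved-volume v such that scanned(l,v) ∧ repaired(l,v).
Per librarian: l1:✓  l2:✓  l3:✓  l4:✓  l5:✓  l6:✓
Every librarian in the restrictor has a witness.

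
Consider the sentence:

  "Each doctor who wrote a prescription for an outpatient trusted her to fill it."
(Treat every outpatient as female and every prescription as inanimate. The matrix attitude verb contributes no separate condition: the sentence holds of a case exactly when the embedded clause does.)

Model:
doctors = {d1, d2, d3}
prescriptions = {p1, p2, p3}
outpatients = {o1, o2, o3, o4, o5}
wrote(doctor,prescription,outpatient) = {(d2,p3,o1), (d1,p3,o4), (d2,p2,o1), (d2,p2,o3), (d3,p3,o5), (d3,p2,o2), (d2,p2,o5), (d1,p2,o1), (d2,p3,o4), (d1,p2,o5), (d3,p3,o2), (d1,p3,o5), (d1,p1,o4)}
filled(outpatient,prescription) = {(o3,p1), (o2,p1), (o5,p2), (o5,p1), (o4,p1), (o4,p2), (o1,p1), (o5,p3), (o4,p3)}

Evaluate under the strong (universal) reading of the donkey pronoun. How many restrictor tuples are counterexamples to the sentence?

6

"her" takes "an outpatient" as antecedent and "it" takes "a prescription"; both are donkey pronouns co-varying with the restrictor.
Strong reading: for every (d,p,o) with wrote(d,p,o), filled(o,p).
Restrictor triples: (d1,p1,o4)→filled(o4,p1) ✓  (d1,p2,o1)→filled(o1,p2) ✗  (d1,p2,o5)→filled(o5,p2) ✓  (d1,p3,o4)→filled(o4,p3) ✓  (d1,p3,o5)→filled(o5,p3) ✓  (d2,p2,o1)→filled(o1,p2) ✗  (d2,p2,o3)→filled(o3,p2) ✗  (d2,p2,o5)→filled(o5,p2) ✓  (d2,p3,o1)→filled(o1,p3) ✗  (d2,p3,o4)→filled(o4,p3) ✓  (d3,p2,o2)→filled(o2,p2) ✗  (d3,p3,o2)→filled(o2,p3) ✗  (d3,p3,o5)→filled(o5,p3) ✓
Counterexamples (restrictor triples failing the scope): 6.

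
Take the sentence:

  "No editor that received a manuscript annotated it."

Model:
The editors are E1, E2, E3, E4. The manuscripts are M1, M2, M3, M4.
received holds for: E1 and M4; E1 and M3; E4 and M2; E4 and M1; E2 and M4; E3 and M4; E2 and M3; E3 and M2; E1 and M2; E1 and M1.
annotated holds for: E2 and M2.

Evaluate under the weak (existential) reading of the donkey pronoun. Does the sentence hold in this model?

True

"it" takes "a manuscript" as antecedent — a donkey pronoun bound across the clause boundary.
Truth condition: for no (e,m) with received(e,m) does annotated(e,m) hold.
Restrictor pairs — does the scope hold? (E1,M1):fails  (E1,M2):fails  (E1,M3):fails  (E1,M4):fails  (E2,M3):fails  (E2,M4):fails  (E3,M2):fails  (E3,M4):fails  (E4,M1):fails  (E4,M2):fails
Scope holds for no restrictor pair, so the sentence is true.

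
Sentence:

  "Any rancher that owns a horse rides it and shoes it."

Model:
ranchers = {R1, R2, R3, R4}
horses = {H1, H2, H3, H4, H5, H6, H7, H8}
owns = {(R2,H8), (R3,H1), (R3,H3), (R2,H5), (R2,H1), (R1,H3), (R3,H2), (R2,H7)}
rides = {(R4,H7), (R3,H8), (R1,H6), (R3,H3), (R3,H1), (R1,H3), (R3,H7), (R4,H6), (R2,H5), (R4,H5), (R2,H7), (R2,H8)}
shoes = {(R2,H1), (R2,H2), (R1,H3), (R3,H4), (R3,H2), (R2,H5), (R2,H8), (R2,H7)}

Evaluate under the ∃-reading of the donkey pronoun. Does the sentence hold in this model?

False

"it" takes "a horse" as antecedent — a donkey pronoun bound across the clause boundary.
Weak reading: every rancher r with some owns-horse has at least one owns-horse h such that rides(r,h) ∧ shoes(r,h).
Per rancher: R1:✓  R2:✓  R3:✗
R3 has no witness among its owns-horses.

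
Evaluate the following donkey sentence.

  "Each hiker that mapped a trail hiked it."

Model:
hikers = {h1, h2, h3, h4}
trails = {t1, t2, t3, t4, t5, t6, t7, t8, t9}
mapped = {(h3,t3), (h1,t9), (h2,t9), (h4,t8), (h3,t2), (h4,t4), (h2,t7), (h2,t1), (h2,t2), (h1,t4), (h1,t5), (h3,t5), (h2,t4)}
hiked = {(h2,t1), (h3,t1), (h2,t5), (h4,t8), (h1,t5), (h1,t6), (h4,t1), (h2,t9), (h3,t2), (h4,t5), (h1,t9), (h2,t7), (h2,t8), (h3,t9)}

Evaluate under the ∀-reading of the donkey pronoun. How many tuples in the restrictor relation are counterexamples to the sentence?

6

"it" takes "a trail" as antecedent — a donkey pronoun bound across the clause boundary.
Strong reading: for every (h,t) with mapped(h,t), hiked(h,t).
Restrictor pairs: (h1,t4) ✗  (h1,t5) ✓  (h1,t9) ✓  (h2,t1) ✓  (h2,t2) ✗  (h2,t4) ✗  (h2,t7) ✓  (h2,t9) ✓  (h3,t2) ✓  (h3,t3) ✗  (h3,t5) ✗  (h4,t4) ✗  (h4,t8) ✓
Counterexamples (restrictor pairs failing the scope): 6.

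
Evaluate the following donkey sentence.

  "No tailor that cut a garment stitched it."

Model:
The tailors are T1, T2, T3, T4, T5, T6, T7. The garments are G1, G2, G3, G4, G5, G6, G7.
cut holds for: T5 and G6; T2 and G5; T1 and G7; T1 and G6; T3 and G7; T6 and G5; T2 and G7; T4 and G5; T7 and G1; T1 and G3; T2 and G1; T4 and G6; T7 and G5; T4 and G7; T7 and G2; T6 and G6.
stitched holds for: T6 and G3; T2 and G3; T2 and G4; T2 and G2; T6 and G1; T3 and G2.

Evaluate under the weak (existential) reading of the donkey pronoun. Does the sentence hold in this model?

"it" takes "a garment" as antecedent — a donkey pronoun bound across the clause boundary.
Truth condition: for no (t,g) with cut(t,g) does stitched(t,g) hold.
Restrictor pairs — does the scope hold? (T1,G3):fails  (T1,G6):fails  (T1,G7):fails  (T2,G1):fails  (T2,G5):fails  (T2,G7):fails  (T3,G7):fails  (T4,G5):fails  (T4,G6):fails  (T4,G7):fails  (T5,G6):fails  (T6,G5):fails  (T6,G6):fails  (T7,G1):fails  (T7,G2):fails  (T7,G5):fails
Scope holds for no restrictor pair, so the sentence is true.

True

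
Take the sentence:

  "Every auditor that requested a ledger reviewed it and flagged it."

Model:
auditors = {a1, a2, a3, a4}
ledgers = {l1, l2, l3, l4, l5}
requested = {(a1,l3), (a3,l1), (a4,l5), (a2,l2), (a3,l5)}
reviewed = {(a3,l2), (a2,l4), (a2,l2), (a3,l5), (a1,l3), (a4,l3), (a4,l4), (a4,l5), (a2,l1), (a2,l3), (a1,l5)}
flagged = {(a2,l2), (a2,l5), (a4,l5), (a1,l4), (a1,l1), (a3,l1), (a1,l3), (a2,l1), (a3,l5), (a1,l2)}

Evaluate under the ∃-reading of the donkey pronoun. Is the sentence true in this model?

"it" takes "a ledger" as antecedent — a donkey pronoun bound across the clause boundary.
Weak reading: every auditor a with some requested-ledger has at least one requested-ledger l such that reviewed(a,l) ∧ flagged(a,l).
Per auditor: a1:✓  a2:✓  a3:✓  a4:✓
Every auditor in the restrictor has a witness.

True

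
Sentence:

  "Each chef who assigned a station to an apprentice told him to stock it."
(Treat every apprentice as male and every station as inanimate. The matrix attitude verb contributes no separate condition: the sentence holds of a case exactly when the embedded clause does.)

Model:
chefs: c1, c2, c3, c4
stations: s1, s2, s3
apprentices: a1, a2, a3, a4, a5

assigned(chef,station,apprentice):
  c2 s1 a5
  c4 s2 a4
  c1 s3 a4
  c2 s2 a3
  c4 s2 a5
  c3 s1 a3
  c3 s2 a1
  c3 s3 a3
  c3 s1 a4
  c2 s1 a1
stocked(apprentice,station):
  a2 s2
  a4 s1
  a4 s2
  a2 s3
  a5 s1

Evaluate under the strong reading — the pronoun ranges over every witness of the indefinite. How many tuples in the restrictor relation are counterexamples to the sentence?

7

"him" takes "an apprentice" as antecedent and "it" takes "a station"; both are donkey pronouns co-varying with the restrictor.
Strong reading: for every (c,s,a) with assigned(c,s,a), stocked(a,s).
Restrictor triples: (c1,s3,a4)→stocked(a4,s3) ✗  (c2,s1,a1)→stocked(a1,s1) ✗  (c2,s1,a5)→stocked(a5,s1) ✓  (c2,s2,a3)→stocked(a3,s2) ✗  (c3,s1,a3)→stocked(a3,s1) ✗  (c3,s1,a4)→stocked(a4,s1) ✓  (c3,s2,a1)→stocked(a1,s2) ✗  (c3,s3,a3)→stocked(a3,s3) ✗  (c4,s2,a4)→stocked(a4,s2) ✓  (c4,s2,a5)→stocked(a5,s2) ✗
Counterexamples (restrictor triples failing the scope): 7.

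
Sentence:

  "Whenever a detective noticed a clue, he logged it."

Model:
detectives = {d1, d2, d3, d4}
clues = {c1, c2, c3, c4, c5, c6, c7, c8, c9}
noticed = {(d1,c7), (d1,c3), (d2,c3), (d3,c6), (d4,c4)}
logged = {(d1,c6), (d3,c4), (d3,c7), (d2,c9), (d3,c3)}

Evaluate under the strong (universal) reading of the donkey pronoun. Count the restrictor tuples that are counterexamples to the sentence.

"it" takes "a clue" as antecedent — a donkey pronoun bound across the clause boundary.
Strong reading: for every (d,c) with noticed(d,c), logged(d,c).
Restrictor pairs: (d1,c3) ✗  (d1,c7) ✗  (d2,c3) ✗  (d3,c6) ✗  (d4,c4) ✗
Counterexamples (restrictor pairs failing the scope): 5.

5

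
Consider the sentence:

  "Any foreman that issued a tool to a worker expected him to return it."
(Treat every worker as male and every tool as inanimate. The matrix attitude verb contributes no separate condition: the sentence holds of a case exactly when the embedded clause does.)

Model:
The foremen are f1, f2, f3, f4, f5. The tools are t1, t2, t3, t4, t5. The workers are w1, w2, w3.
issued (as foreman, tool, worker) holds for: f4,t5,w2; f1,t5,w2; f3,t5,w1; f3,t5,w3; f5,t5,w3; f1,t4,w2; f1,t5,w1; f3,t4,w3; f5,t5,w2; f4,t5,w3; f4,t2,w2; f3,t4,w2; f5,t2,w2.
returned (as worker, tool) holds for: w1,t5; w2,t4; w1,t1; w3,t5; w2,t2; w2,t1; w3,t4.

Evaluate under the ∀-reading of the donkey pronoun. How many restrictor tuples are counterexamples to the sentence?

"him" takes "a worker" as antecedent and "it" takes "a tool"; both are donkey pronouns co-varying with the restrictor.
Strong reading: for every (f,t,w) with issued(f,t,w), returned(w,t).
Restrictor triples: (f1,t4,w2)→returned(w2,t4) ✓  (f1,t5,w1)→returned(w1,t5) ✓  (f1,t5,w2)→returned(w2,t5) ✗  (f3,t4,w2)→returned(w2,t4) ✓  (f3,t4,w3)→returned(w3,t4) ✓  (f3,t5,w1)→returned(w1,t5) ✓  (f3,t5,w3)→returned(w3,t5) ✓  (f4,t2,w2)→returned(w2,t2) ✓  (f4,t5,w2)→returned(w2,t5) ✗  (f4,t5,w3)→returned(w3,t5) ✓  (f5,t2,w2)→returned(w2,t2) ✓  (f5,t5,w2)→returned(w2,t5) ✗  (f5,t5,w3)→returned(w3,t5) ✓
Counterexamples (restrictor triples failing the scope): 3.

3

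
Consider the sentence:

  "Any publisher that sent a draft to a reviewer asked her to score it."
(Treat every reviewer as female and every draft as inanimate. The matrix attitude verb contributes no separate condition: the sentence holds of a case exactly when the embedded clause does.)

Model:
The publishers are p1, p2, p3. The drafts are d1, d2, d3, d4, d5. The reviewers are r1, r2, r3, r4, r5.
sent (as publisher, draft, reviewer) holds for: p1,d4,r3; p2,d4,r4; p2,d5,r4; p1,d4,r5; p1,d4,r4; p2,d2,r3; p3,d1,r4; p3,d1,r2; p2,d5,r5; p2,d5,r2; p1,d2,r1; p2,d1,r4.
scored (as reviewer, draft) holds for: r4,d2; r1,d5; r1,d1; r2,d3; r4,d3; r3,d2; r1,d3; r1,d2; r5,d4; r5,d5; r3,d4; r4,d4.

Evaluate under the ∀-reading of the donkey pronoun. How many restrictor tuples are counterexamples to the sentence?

5

"her" takes "a reviewer" as antecedent and "it" takes "a draft"; both are donkey pronouns co-varying with the restrictor.
Strong reading: for every (p,d,r) with sent(p,d,r), scored(r,d).
Restrictor triples: (p1,d2,r1)→scored(r1,d2) ✓  (p1,d4,r3)→scored(r3,d4) ✓  (p1,d4,r4)→scored(r4,d4) ✓  (p1,d4,r5)→scored(r5,d4) ✓  (p2,d1,r4)→scored(r4,d1) ✗  (p2,d2,r3)→scored(r3,d2) ✓  (p2,d4,r4)→scored(r4,d4) ✓  (p2,d5,r2)→scored(r2,d5) ✗  (p2,d5,r4)→scored(r4,d5) ✗  (p2,d5,r5)→scored(r5,d5) ✓  (p3,d1,r2)→scored(r2,d1) ✗  (p3,d1,r4)→scored(r4,d1) ✗
Counterexamples (restrictor triples failing the scope): 5.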